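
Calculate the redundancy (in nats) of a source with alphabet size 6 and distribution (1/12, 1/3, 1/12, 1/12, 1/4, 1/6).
0.1591 nats

Redundancy measures how far a source is from maximum entropy:
R = H_max - H(X)

Maximum entropy for 6 symbols: H_max = log_e(6) = 1.7918 nats
Actual entropy: H(X) = 1.6326 nats
Redundancy: R = 1.7918 - 1.6326 = 0.1591 nats

This redundancy represents potential for compression: the source could be compressed by 0.1591 nats per symbol.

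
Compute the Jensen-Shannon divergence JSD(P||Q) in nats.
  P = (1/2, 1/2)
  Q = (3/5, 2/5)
0.0051 nats

Jensen-Shannon divergence is:
JSD(P||Q) = 0.5 × D_KL(P||M) + 0.5 × D_KL(Q||M)
where M = 0.5 × (P + Q) is the mixture distribution.

M = 0.5 × (1/2, 1/2) + 0.5 × (3/5, 2/5) = (11/20, 9/20)

D_KL(P||M) = 0.0050 nats
D_KL(Q||M) = 0.0051 nats

JSD(P||Q) = 0.5 × 0.0050 + 0.5 × 0.0051 = 0.0051 nats

Unlike KL divergence, JSD is symmetric and bounded: 0 ≤ JSD ≤ log(2).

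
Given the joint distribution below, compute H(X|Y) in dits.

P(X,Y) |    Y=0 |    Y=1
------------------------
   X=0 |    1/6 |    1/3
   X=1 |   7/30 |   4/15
0.2970 dits

Using the chain rule: H(X|Y) = H(X,Y) - H(Y)

First, compute H(X,Y) = 0.5893 dits

Marginal P(Y) = (2/5, 3/5)
H(Y) = 0.2923 dits

H(X|Y) = H(X,Y) - H(Y) = 0.5893 - 0.2923 = 0.2970 dits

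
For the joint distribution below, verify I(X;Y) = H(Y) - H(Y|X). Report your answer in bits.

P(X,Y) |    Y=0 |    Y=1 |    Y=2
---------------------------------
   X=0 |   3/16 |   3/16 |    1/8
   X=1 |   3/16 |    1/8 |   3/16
I(X;Y) = 0.0182 bits

Mutual information has multiple equivalent forms:
- I(X;Y) = H(X) - H(X|Y)
- I(X;Y) = H(Y) - H(Y|X)
- I(X;Y) = H(X) + H(Y) - H(X,Y)

Computing all quantities:
H(X) = 1.0000, H(Y) = 1.5794, H(X,Y) = 2.5613
H(X|Y) = 0.9818, H(Y|X) = 1.5613

Verification:
H(X) - H(X|Y) = 1.0000 - 0.9818 = 0.0182
H(Y) - H(Y|X) = 1.5794 - 1.5613 = 0.0182
H(X) + H(Y) - H(X,Y) = 1.0000 + 1.5794 - 2.5613 = 0.0182

All forms give I(X;Y) = 0.0182 bits. ✓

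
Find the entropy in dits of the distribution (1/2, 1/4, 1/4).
0.4515 dits

Shannon entropy is H(X) = -Σ p(x) log p(x).

For P = (1/2, 1/4, 1/4):
H = -1/2 × log_10(1/2) -1/4 × log_10(1/4) -1/4 × log_10(1/4)
H = 0.4515 dits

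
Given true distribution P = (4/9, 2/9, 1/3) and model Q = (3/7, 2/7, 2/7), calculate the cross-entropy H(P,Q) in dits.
0.4658 dits

Cross-entropy: H(P,Q) = -Σ p(x) log q(x)

Alternatively: H(P,Q) = H(P) + D_KL(P||Q)
H(P) = 0.4607 dits
D_KL(P||Q) = 0.0051 dits

H(P,Q) = 0.4607 + 0.0051 = 0.4658 dits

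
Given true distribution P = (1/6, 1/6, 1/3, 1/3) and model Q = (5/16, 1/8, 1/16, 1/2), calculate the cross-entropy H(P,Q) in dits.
0.7364 dits

Cross-entropy: H(P,Q) = -Σ p(x) log q(x)

Alternatively: H(P,Q) = H(P) + D_KL(P||Q)
H(P) = 0.5775 dits
D_KL(P||Q) = 0.1590 dits

H(P,Q) = 0.5775 + 0.1590 = 0.7364 dits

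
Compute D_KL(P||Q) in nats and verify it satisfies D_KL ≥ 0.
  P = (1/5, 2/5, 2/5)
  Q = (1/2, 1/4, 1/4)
0.1927 nats

KL divergence satisfies the Gibbs inequality: D_KL(P||Q) ≥ 0 for all distributions P, Q.

D_KL(P||Q) = Σ p(x) log(p(x)/q(x))
Term by term:
  x=0: 1/5 × log_e[(1/5)/(1/2)] = -0.1833
  x=1: 2/5 × log_e[(2/5)/(1/4)] = 0.1880
  x=2: 2/5 × log_e[(2/5)/(1/4)] = 0.1880
D_KL(P||Q) = 0.1927 nats

D_KL(P||Q) = 0.1927 ≥ 0 ✓

This non-negativity is a fundamental property: relative entropy cannot be negative because it measures how different Q is from P.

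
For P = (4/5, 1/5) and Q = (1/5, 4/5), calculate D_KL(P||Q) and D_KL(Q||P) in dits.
D_KL(P||Q) = 0.3612, D_KL(Q||P) = 0.3612

KL divergence is not symmetric: D_KL(P||Q) ≠ D_KL(Q||P) in general.

D_KL(P||Q) = 0.3612 dits
D_KL(Q||P) = 0.3612 dits

In this case they happen to be equal (to 4 decimal places).

This asymmetry is why KL divergence is not a true distance metric.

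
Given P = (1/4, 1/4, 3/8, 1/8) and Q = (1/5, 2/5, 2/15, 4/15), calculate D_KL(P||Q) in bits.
0.3338 bits

KL divergence: D_KL(P||Q) = Σ p(x) log(p(x)/q(x))

Computing term by term:
  x=0: 1/4 × log_2[(1/4)/(1/5)] = 1/4 × 0.3219 = 0.0805
  x=1: 1/4 × log_2[(1/4)/(2/5)] = 1/4 × -0.6781 = -0.1695
  x=2: 3/8 × log_2[(3/8)/(2/15)] = 3/8 × 1.4919 = 0.5594
  x=3: 1/8 × log_2[(1/8)/(4/15)] = 1/8 × -1.0931 = -0.1366

D_KL(P||Q) = 0.3338 bits

Note: KL divergence is always non-negative and equals 0 iff P = Q.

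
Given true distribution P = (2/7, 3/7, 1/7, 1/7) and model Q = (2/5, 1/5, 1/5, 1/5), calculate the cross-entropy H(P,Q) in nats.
1.4114 nats

Cross-entropy: H(P,Q) = -Σ p(x) log q(x)

Alternatively: H(P,Q) = H(P) + D_KL(P||Q)
H(P) = 1.2770 nats
D_KL(P||Q) = 0.1344 nats

H(P,Q) = 1.2770 + 0.1344 = 1.4114 nats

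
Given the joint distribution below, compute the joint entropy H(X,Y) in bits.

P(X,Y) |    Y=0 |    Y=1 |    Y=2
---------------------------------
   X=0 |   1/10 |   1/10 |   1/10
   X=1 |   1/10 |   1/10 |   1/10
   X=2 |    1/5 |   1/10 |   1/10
3.1219 bits

Joint entropy is H(X,Y) = -Σ_{x,y} p(x,y) log p(x,y).

Summing over all non-zero entries:
H(X,Y) = -[1/10·log_2(1/10) + 1/10·log_2(1/10) + 1/10·log_2(1/10) + 1/10·log_2(1/10) + 1/10·log_2(1/10) + 1/10·log_2(1/10) + 1/5·log_2(1/5) + 1/10·log_2(1/10) + 1/10·log_2(1/10)]
H(X,Y) = 3.1219 bits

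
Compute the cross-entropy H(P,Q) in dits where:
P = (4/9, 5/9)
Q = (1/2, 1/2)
0.3010 dits

Cross-entropy: H(P,Q) = -Σ p(x) log q(x)

Alternatively: H(P,Q) = H(P) + D_KL(P||Q)
H(P) = 0.2983 dits
D_KL(P||Q) = 0.0027 dits

H(P,Q) = 0.2983 + 0.0027 = 0.3010 dits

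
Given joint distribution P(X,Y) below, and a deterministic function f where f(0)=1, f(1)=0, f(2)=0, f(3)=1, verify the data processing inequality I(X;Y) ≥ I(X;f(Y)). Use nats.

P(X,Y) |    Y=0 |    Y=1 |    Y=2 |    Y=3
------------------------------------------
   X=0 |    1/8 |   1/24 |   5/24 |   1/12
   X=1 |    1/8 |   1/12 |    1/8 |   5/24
I(X;Y) = 0.0418, I(X;f(Y)) = 0.0130, inequality holds: 0.0418 ≥ 0.0130

Data Processing Inequality: For any Markov chain X → Y → Z, we have I(X;Y) ≥ I(X;Z).

Here Z = f(Y) is a deterministic function of Y, forming X → Y → Z.

Original I(X;Y) = 0.0418 nats

After applying f:
P(X,Z) where Z=f(Y):
- P(X,Z=0) = P(X,Y=1) + P(X,Y=2)
- P(X,Z=1) = P(X,Y=0) + P(X,Y=3)

I(X;Z) = I(X;f(Y)) = 0.0130 nats

Verification: 0.0418 ≥ 0.0130 ✓

Information cannot be created by processing; the function f can only lose information about X.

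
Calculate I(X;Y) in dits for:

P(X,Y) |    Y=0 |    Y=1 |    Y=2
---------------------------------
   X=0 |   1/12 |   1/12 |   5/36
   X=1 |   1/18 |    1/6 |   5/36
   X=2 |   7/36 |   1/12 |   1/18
0.0378 dits

Mutual information: I(X;Y) = H(X) + H(Y) - H(X,Y)

Marginals:
P(X) = (11/36, 13/36, 1/3), H(X) = 0.4761 dits
P(Y) = (1/3, 1/3, 1/3), H(Y) = 0.4771 dits

Joint entropy: H(X,Y) = 0.9154 dits

I(X;Y) = 0.4761 + 0.4771 - 0.9154 = 0.0378 dits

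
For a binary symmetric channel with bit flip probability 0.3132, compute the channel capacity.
0.1032 bits

For a binary symmetric channel (BSC) with error probability p:
Capacity C = 1 - H(p) bits per symbol

where H(p) = -p log₂(p) - (1-p) log₂(1-p) is the binary entropy function.

H(0.3132) = 0.8968 bits
C = 1 - 0.8968 = 0.1032 bits per symbol

This means we can reliably transmit up to 0.1032 bits of information per channel use.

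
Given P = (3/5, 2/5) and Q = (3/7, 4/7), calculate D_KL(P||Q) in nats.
0.0592 nats

KL divergence: D_KL(P||Q) = Σ p(x) log(p(x)/q(x))

Computing term by term:
  x=0: 3/5 × log_e[(3/5)/(3/7)] = 3/5 × 0.3365 = 0.2019
  x=1: 2/5 × log_e[(2/5)/(4/7)] = 2/5 × -0.3567 = -0.1427

D_KL(P||Q) = 0.0592 nats

Note: KL divergence is always non-negative and equals 0 iff P = Q.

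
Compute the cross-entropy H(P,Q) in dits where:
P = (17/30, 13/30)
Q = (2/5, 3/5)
0.3216 dits

Cross-entropy: H(P,Q) = -Σ p(x) log q(x)

Alternatively: H(P,Q) = H(P) + D_KL(P||Q)
H(P) = 0.2972 dits
D_KL(P||Q) = 0.0245 dits

H(P,Q) = 0.2972 + 0.0245 = 0.3216 dits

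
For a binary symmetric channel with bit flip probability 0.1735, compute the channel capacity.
0.3344 bits

For a binary symmetric channel (BSC) with error probability p:
Capacity C = 1 - H(p) bits per symbol

where H(p) = -p log₂(p) - (1-p) log₂(1-p) is the binary entropy function.

H(0.1735) = 0.6656 bits
C = 1 - 0.6656 = 0.3344 bits per symbol

This means we can reliably transmit up to 0.3344 bits of information per channel use.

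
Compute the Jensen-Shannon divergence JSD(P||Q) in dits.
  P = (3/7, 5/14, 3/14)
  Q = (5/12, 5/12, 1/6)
0.0012 dits

Jensen-Shannon divergence is:
JSD(P||Q) = 0.5 × D_KL(P||M) + 0.5 × D_KL(Q||M)
where M = 0.5 × (P + Q) is the mixture distribution.

M = 0.5 × (3/7, 5/14, 3/14) + 0.5 × (5/12, 5/12, 1/6) = (0.422619, 0.386905, 4/21)

D_KL(P||M) = 0.0011 dits
D_KL(Q||M) = 0.0012 dits

JSD(P||Q) = 0.5 × 0.0011 + 0.5 × 0.0012 = 0.0012 dits

Unlike KL divergence, JSD is symmetric and bounded: 0 ≤ JSD ≤ log(2).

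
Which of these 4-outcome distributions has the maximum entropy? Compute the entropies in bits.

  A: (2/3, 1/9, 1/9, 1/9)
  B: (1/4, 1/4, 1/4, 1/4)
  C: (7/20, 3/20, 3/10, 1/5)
B

For a discrete distribution over n outcomes, entropy is maximized by the uniform distribution.

Computing entropies:
H(A) = 1.4466 bits
H(B) = 2.0000 bits
H(C) = 1.9261 bits

The uniform distribution (where all probabilities equal 1/4) achieves the maximum entropy of log_2(4) = 2.0000 bits.

Distribution B has the highest entropy.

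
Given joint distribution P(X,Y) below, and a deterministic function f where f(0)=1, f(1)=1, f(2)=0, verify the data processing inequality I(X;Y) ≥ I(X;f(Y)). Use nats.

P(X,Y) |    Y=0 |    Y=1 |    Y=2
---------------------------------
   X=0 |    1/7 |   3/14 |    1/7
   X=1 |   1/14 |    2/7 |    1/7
I(X;Y) = 0.0173, I(X;f(Y)) = 0.0000, inequality holds: 0.0173 ≥ 0.0000

Data Processing Inequality: For any Markov chain X → Y → Z, we have I(X;Y) ≥ I(X;Z).

Here Z = f(Y) is a deterministic function of Y, forming X → Y → Z.

Original I(X;Y) = 0.0173 nats

After applying f:
P(X,Z) where Z=f(Y):
- P(X,Z=0) = P(X,Y=2)
- P(X,Z=1) = P(X,Y=0) + P(X,Y=1)

I(X;Z) = I(X;f(Y)) = 0.0000 nats

Verification: 0.0173 ≥ 0.0000 ✓

Information cannot be created by processing; the function f can only lose information about X.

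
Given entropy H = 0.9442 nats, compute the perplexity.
2.5708

Perplexity is e^H (or exp(H) for natural log).

H = 0.9442 nats
Perplexity = e^0.9442 = 2.5708

Interpretation: The model's uncertainty is equivalent to choosing uniformly among 2.6 options.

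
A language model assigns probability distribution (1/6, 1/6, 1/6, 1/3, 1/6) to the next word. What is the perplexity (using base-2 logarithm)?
4.7622

Perplexity is 2^H (or exp(H) for natural log).

First, H = -Σ p log p = 2.2516 bits
Perplexity = 2^2.2516 = 4.7622

Interpretation: The model's uncertainty is equivalent to choosing uniformly among 4.8 options.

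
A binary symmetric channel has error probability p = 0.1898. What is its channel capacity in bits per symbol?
0.2989 bits

For a binary symmetric channel (BSC) with error probability p:
Capacity C = 1 - H(p) bits per symbol

where H(p) = -p log₂(p) - (1-p) log₂(1-p) is the binary entropy function.

H(0.1898) = 0.7011 bits
C = 1 - 0.7011 = 0.2989 bits per symbol

This means we can reliably transmit up to 0.2989 bits of information per channel use.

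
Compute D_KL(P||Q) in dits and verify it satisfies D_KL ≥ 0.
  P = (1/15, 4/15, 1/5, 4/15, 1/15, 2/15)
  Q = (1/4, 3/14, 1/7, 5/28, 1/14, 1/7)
0.0567 dits

KL divergence satisfies the Gibbs inequality: D_KL(P||Q) ≥ 0 for all distributions P, Q.

D_KL(P||Q) = Σ p(x) log(p(x)/q(x))
Term by term:
  x=0: 1/15 × log_10[(1/15)/(1/4)] = -0.0383
  x=1: 4/15 × log_10[(4/15)/(3/14)] = 0.0253
  x=2: 1/5 × log_10[(1/5)/(1/7)] = 0.0292
  x=3: 4/15 × log_10[(4/15)/(5/28)] = 0.0464
  x=4: 1/15 × log_10[(1/15)/(1/14)] = -0.0020
  x=5: 2/15 × log_10[(2/15)/(1/7)] = -0.0040
D_KL(P||Q) = 0.0567 dits

D_KL(P||Q) = 0.0567 ≥ 0 ✓

This non-negativity is a fundamental property: relative entropy cannot be negative because it measures how different Q is from P.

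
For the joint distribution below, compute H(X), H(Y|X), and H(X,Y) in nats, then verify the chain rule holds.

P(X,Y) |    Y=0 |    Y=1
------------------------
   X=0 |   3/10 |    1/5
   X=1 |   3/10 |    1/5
H(X,Y) = 1.3662, H(X) = 0.6931, H(Y|X) = 0.6730 (all in nats)

Chain rule: H(X,Y) = H(X) + H(Y|X)

Left side — joint entropy directly:
H(X,Y) = -Σ p(x,y) log p(x,y) = 1.3662 nats

Right side — compute H(Y|X) from the conditional distributions:
P(X) = (1/2, 1/2), so H(X) = 0.6931 nats
H(Y|X) = Σ_x P(X=x) · H(Y|X=x):
  P(Y|X=0) = (3/5, 2/5), H(Y|X=0) = 0.6730, weight P(X=0) = 1/2
  P(Y|X=1) = (3/5, 2/5), H(Y|X=1) = 0.6730, weight P(X=1) = 1/2
H(Y|X) = 0.6730 nats

H(X) + H(Y|X) = 0.6931 + 0.6730 = 1.3662 nats

Both sides equal 1.3662 nats. ✓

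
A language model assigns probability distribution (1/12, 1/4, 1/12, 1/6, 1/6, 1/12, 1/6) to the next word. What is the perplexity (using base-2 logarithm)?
6.4474

Perplexity is 2^H (or exp(H) for natural log).

First, H = -Σ p log p = 2.6887 bits
Perplexity = 2^2.6887 = 6.4474

Interpretation: The model's uncertainty is equivalent to choosing uniformly among 6.4 options.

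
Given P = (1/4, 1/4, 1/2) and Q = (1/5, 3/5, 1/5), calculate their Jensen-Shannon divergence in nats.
0.0717 nats

Jensen-Shannon divergence is:
JSD(P||Q) = 0.5 × D_KL(P||M) + 0.5 × D_KL(Q||M)
where M = 0.5 × (P + Q) is the mixture distribution.

M = 0.5 × (1/4, 1/4, 1/2) + 0.5 × (1/5, 3/5, 1/5) = (9/40, 17/40, 7/20)

D_KL(P||M) = 0.0720 nats
D_KL(Q||M) = 0.0714 nats

JSD(P||Q) = 0.5 × 0.0720 + 0.5 × 0.0714 = 0.0717 nats

Unlike KL divergence, JSD is symmetric and bounded: 0 ≤ JSD ≤ log(2).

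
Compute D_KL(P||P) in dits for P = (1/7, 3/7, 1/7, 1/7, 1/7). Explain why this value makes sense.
0.0000 dits

KL divergence satisfies the Gibbs inequality: D_KL(P||Q) ≥ 0 for all distributions P, Q.

D_KL(P||Q) = Σ p(x) log(p(x)/q(x))
Each term is p(x) × log_10(p(x)/p(x)) = p(x) × log_10(1) = 0, so the sum is 0.
D_KL(P||Q) = 0.0000 dits

When P = Q, the KL divergence is exactly 0, as there is no 'divergence' between identical distributions.

This non-negativity is a fundamental property: relative entropy cannot be negative because it measures how different Q is from P.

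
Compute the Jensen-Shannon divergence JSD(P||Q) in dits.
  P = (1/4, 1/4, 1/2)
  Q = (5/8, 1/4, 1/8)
0.0442 dits

Jensen-Shannon divergence is:
JSD(P||Q) = 0.5 × D_KL(P||M) + 0.5 × D_KL(Q||M)
where M = 0.5 × (P + Q) is the mixture distribution.

M = 0.5 × (1/4, 1/4, 1/2) + 0.5 × (5/8, 1/4, 1/8) = (7/16, 1/4, 5/16)

D_KL(P||M) = 0.0413 dits
D_KL(Q||M) = 0.0471 dits

JSD(P||Q) = 0.5 × 0.0413 + 0.5 × 0.0471 = 0.0442 dits

Unlike KL divergence, JSD is symmetric and bounded: 0 ≤ JSD ≤ log(2).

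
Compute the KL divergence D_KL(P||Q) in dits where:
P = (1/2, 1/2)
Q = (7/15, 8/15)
0.0010 dits

KL divergence: D_KL(P||Q) = Σ p(x) log(p(x)/q(x))

Computing term by term:
  x=0: 1/2 × log_10[(1/2)/(7/15)] = 1/2 × 0.0300 = 0.0150
  x=1: 1/2 × log_10[(1/2)/(8/15)] = 1/2 × -0.0280 = -0.0140

D_KL(P||Q) = 0.0010 dits

Note: KL divergence is always non-negative and equals 0 iff P = Q.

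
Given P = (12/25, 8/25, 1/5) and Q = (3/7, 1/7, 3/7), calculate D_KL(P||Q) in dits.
0.0695 dits

KL divergence: D_KL(P||Q) = Σ p(x) log(p(x)/q(x))

Computing term by term:
  x=0: 12/25 × log_10[(12/25)/(3/7)] = 12/25 × 0.0492 = 0.0236
  x=1: 8/25 × log_10[(8/25)/(1/7)] = 8/25 × 0.3502 = 0.1121
  x=2: 1/5 × log_10[(1/5)/(3/7)] = 1/5 × -0.3310 = -0.0662

D_KL(P||Q) = 0.0695 dits

Note: KL divergence is always non-negative and equals 0 iff P = Q.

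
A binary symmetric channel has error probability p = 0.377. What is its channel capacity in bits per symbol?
0.0441 bits

For a binary symmetric channel (BSC) with error probability p:
Capacity C = 1 - H(p) bits per symbol

where H(p) = -p log₂(p) - (1-p) log₂(1-p) is the binary entropy function.

H(0.377) = 0.9559 bits
C = 1 - 0.9559 = 0.0441 bits per symbol

This means we can reliably transmit up to 0.0441 bits of information per channel use.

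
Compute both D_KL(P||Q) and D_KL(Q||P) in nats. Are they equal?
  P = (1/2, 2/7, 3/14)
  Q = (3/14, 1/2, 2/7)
D_KL(P||Q) = 0.2021, D_KL(Q||P) = 0.1804

KL divergence is not symmetric: D_KL(P||Q) ≠ D_KL(Q||P) in general.

D_KL(P||Q) = 0.2021 nats
D_KL(Q||P) = 0.1804 nats

No, they are not equal!

This asymmetry is why KL divergence is not a true distance metric.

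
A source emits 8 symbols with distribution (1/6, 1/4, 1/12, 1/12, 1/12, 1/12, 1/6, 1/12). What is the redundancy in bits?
0.1446 bits

Redundancy measures how far a source is from maximum entropy:
R = H_max - H(X)

Maximum entropy for 8 symbols: H_max = log_2(8) = 3.0000 bits
Actual entropy: H(X) = 2.8554 bits
Redundancy: R = 3.0000 - 2.8554 = 0.1446 bits

This redundancy represents potential for compression: the source could be compressed by 0.1446 bits per symbol.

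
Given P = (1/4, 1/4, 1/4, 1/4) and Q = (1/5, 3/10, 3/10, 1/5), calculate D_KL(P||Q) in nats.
0.0204 nats

KL divergence: D_KL(P||Q) = Σ p(x) log(p(x)/q(x))

Computing term by term:
  x=0: 1/4 × log_e[(1/4)/(1/5)] = 1/4 × 0.2231 = 0.0558
  x=1: 1/4 × log_e[(1/4)/(3/10)] = 1/4 × -0.1823 = -0.0456
  x=2: 1/4 × log_e[(1/4)/(3/10)] = 1/4 × -0.1823 = -0.0456
  x=3: 1/4 × log_e[(1/4)/(1/5)] = 1/4 × 0.2231 = 0.0558

D_KL(P||Q) = 0.0204 nats

Note: KL divergence is always non-negative and equals 0 iff P = Q.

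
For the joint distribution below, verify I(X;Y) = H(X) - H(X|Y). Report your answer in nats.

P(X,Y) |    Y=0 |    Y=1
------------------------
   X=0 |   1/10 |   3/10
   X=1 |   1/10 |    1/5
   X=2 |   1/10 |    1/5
I(X;Y) = 0.0040 nats

Mutual information has multiple equivalent forms:
- I(X;Y) = H(X) - H(X|Y)
- I(X;Y) = H(Y) - H(Y|X)
- I(X;Y) = H(X) + H(Y) - H(X,Y)

Computing all quantities:
H(X) = 1.0889, H(Y) = 0.6109, H(X,Y) = 1.6957
H(X|Y) = 1.0849, H(Y|X) = 0.6068

Verification:
H(X) - H(X|Y) = 1.0889 - 1.0849 = 0.0040
H(Y) - H(Y|X) = 0.6109 - 0.6068 = 0.0040
H(X) + H(Y) - H(X,Y) = 1.0889 + 0.6109 - 1.6957 = 0.0040

All forms give I(X;Y) = 0.0040 nats. ✓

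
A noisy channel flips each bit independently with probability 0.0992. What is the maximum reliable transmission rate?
0.5335 bits

For a binary symmetric channel (BSC) with error probability p:
Capacity C = 1 - H(p) bits per symbol

where H(p) = -p log₂(p) - (1-p) log₂(1-p) is the binary entropy function.

H(0.0992) = 0.4665 bits
C = 1 - 0.4665 = 0.5335 bits per symbol

This means we can reliably transmit up to 0.5335 bits of information per channel use.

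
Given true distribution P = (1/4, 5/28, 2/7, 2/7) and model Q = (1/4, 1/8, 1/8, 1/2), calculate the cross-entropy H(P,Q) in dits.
0.6558 dits

Cross-entropy: H(P,Q) = -Σ p(x) log q(x)

Alternatively: H(P,Q) = H(P) + D_KL(P||Q)
H(P) = 0.5950 dits
D_KL(P||Q) = 0.0608 dits

H(P,Q) = 0.5950 + 0.0608 = 0.6558 dits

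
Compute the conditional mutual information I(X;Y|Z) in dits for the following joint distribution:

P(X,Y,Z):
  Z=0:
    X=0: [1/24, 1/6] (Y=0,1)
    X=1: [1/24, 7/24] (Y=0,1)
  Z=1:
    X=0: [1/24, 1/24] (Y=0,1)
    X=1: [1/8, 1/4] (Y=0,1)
0.0029 dits

Conditional mutual information: I(X;Y|Z) = H(X|Z) + H(Y|Z) - H(X,Y|Z)

H(Z) = 0.2995
H(X,Z) = 0.5506 → H(X|Z) = 0.2511
H(Y,Z) = 0.5310 → H(Y|Z) = 0.2315
H(X,Y,Z) = 0.7792 → H(X,Y|Z) = 0.4797

I(X;Y|Z) = 0.2511 + 0.2315 - 0.4797 = 0.0029 dits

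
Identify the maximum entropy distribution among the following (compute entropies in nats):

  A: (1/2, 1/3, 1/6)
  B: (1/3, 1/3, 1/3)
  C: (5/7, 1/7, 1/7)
B

For a discrete distribution over n outcomes, entropy is maximized by the uniform distribution.

Computing entropies:
H(A) = 1.0114 nats
H(B) = 1.0986 nats
H(C) = 0.7963 nats

The uniform distribution (where all probabilities equal 1/3) achieves the maximum entropy of log_e(3) = 1.0986 nats.

Distribution B has the highest entropy.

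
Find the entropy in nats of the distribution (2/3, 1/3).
0.6365 nats

Shannon entropy is H(X) = -Σ p(x) log p(x).

For P = (2/3, 1/3):
H = -2/3 × log_e(2/3) -1/3 × log_e(1/3)
H = 0.6365 nats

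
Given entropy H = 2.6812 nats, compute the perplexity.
14.6026

Perplexity is e^H (or exp(H) for natural log).

H = 2.6812 nats
Perplexity = e^2.6812 = 14.6026

Interpretation: The model's uncertainty is equivalent to choosing uniformly among 14.6 options.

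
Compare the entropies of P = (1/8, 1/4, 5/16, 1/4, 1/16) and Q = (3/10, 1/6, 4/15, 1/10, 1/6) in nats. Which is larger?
Q

Computing entropies in nats:
H(P) = 1.4898
H(Q) = 1.5412

Distribution Q has higher entropy.

Intuition: The distribution closer to uniform (more spread out) has higher entropy.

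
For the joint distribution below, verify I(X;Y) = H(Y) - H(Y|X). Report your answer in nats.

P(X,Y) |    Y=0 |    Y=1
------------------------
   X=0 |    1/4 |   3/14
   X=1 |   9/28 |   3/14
I(X;Y) = 0.0019 nats

Mutual information has multiple equivalent forms:
- I(X;Y) = H(X) - H(X|Y)
- I(X;Y) = H(Y) - H(Y|X)
- I(X;Y) = H(X) + H(Y) - H(X,Y)

Computing all quantities:
H(X) = 0.6906, H(Y) = 0.6829, H(X,Y) = 1.3716
H(X|Y) = 0.6887, H(Y|X) = 0.6810

Verification:
H(X) - H(X|Y) = 0.6906 - 0.6887 = 0.0019
H(Y) - H(Y|X) = 0.6829 - 0.6810 = 0.0019
H(X) + H(Y) - H(X,Y) = 0.6906 + 0.6829 - 1.3716 = 0.0019

All forms give I(X;Y) = 0.0019 nats. ✓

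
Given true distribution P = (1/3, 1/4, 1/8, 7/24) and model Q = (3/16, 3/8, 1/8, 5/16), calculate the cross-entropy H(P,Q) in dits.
0.6090 dits

Cross-entropy: H(P,Q) = -Σ p(x) log q(x)

Alternatively: H(P,Q) = H(P) + D_KL(P||Q)
H(P) = 0.5785 dits
D_KL(P||Q) = 0.0305 dits

H(P,Q) = 0.5785 + 0.0305 = 0.6090 dits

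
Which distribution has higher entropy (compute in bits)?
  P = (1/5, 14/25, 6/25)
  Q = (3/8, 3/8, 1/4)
Q

Computing entropies in bits:
H(P) = 1.4270
H(Q) = 1.5613

Distribution Q has higher entropy.

Intuition: The distribution closer to uniform (more spread out) has higher entropy.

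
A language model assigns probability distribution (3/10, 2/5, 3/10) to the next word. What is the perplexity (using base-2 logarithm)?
2.9710

Perplexity is 2^H (or exp(H) for natural log).

First, H = -Σ p log p = 1.5710 bits
Perplexity = 2^1.5710 = 2.9710

Interpretation: The model's uncertainty is equivalent to choosing uniformly among 3.0 options.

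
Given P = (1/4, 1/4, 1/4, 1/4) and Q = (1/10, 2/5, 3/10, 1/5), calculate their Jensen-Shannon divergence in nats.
0.0279 nats

Jensen-Shannon divergence is:
JSD(P||Q) = 0.5 × D_KL(P||M) + 0.5 × D_KL(Q||M)
where M = 0.5 × (P + Q) is the mixture distribution.

M = 0.5 × (1/4, 1/4, 1/4, 1/4) + 0.5 × (1/10, 2/5, 3/10, 1/5) = (7/40, 13/40, 11/40, 9/40)

D_KL(P||M) = 0.0261 nats
D_KL(Q||M) = 0.0296 nats

JSD(P||Q) = 0.5 × 0.0261 + 0.5 × 0.0296 = 0.0279 nats

Unlike KL divergence, JSD is symmetric and bounded: 0 ≤ JSD ≤ log(2).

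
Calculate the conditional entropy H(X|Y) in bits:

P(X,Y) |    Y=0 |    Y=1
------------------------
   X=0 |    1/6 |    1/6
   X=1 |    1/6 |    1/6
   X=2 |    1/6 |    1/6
1.5850 bits

Using the chain rule: H(X|Y) = H(X,Y) - H(Y)

First, compute H(X,Y) = 2.5850 bits

Marginal P(Y) = (1/2, 1/2)
H(Y) = 1.0000 bits

H(X|Y) = H(X,Y) - H(Y) = 2.5850 - 1.0000 = 1.5850 bits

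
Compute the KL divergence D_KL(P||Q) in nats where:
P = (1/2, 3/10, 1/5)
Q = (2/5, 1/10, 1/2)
0.2579 nats

KL divergence: D_KL(P||Q) = Σ p(x) log(p(x)/q(x))

Computing term by term:
  x=0: 1/2 × log_e[(1/2)/(2/5)] = 1/2 × 0.2231 = 0.1116
  x=1: 3/10 × log_e[(3/10)/(1/10)] = 3/10 × 1.0986 = 0.3296
  x=2: 1/5 × log_e[(1/5)/(1/2)] = 1/5 × -0.9163 = -0.1833

D_KL(P||Q) = 0.2579 nats

Note: KL divergence is always non-negative and equals 0 iff P = Q.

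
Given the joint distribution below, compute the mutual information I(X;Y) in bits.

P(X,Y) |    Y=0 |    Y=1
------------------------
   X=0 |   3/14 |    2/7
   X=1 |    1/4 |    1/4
0.0037 bits

Mutual information: I(X;Y) = H(X) + H(Y) - H(X,Y)

Marginals:
P(X) = (1/2, 1/2), H(X) = 1.0000 bits
P(Y) = (13/28, 15/28), H(Y) = 0.9963 bits

Joint entropy: H(X,Y) = 1.9926 bits

I(X;Y) = 1.0000 + 0.9963 - 1.9926 = 0.0037 bits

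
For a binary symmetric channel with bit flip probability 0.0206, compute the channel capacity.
0.8552 bits

For a binary symmetric channel (BSC) with error probability p:
Capacity C = 1 - H(p) bits per symbol

where H(p) = -p log₂(p) - (1-p) log₂(1-p) is the binary entropy function.

H(0.0206) = 0.1448 bits
C = 1 - 0.1448 = 0.8552 bits per symbol

This means we can reliably transmit up to 0.8552 bits of information per channel use.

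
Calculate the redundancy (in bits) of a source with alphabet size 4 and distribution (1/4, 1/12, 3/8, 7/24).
0.1521 bits

Redundancy measures how far a source is from maximum entropy:
R = H_max - H(X)

Maximum entropy for 4 symbols: H_max = log_2(4) = 2.0000 bits
Actual entropy: H(X) = 1.8479 bits
Redundancy: R = 2.0000 - 1.8479 = 0.1521 bits

This redundancy represents potential for compression: the source could be compressed by 0.1521 bits per symbol.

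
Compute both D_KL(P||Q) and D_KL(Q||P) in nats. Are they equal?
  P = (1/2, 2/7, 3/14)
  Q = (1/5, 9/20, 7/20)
D_KL(P||Q) = 0.2232, D_KL(Q||P) = 0.1929

KL divergence is not symmetric: D_KL(P||Q) ≠ D_KL(Q||P) in general.

D_KL(P||Q) = 0.2232 nats
D_KL(Q||P) = 0.1929 nats

No, they are not equal!

This asymmetry is why KL divergence is not a true distance metric.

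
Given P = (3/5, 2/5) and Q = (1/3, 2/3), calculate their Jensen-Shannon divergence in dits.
0.0157 dits

Jensen-Shannon divergence is:
JSD(P||Q) = 0.5 × D_KL(P||M) + 0.5 × D_KL(Q||M)
where M = 0.5 × (P + Q) is the mixture distribution.

M = 0.5 × (3/5, 2/5) + 0.5 × (1/3, 2/3) = (7/15, 8/15)

D_KL(P||M) = 0.0155 dits
D_KL(Q||M) = 0.0159 dits

JSD(P||Q) = 0.5 × 0.0155 + 0.5 × 0.0159 = 0.0157 dits

Unlike KL divergence, JSD is symmetric and bounded: 0 ≤ JSD ≤ log(2).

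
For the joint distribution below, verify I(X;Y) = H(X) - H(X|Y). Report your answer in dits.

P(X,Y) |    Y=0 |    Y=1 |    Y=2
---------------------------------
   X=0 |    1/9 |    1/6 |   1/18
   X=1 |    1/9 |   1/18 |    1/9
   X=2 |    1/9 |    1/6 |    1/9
I(X;Y) = 0.0172 dits

Mutual information has multiple equivalent forms:
- I(X;Y) = H(X) - H(X|Y)
- I(X;Y) = H(Y) - H(Y|X)
- I(X;Y) = H(X) + H(Y) - H(X,Y)

Computing all quantities:
H(X) = 0.4731, H(Y) = 0.4731, H(X,Y) = 0.9290
H(X|Y) = 0.4559, H(Y|X) = 0.4559

Verification:
H(X) - H(X|Y) = 0.4731 - 0.4559 = 0.0172
H(Y) - H(Y|X) = 0.4731 - 0.4559 = 0.0172
H(X) + H(Y) - H(X,Y) = 0.4731 + 0.4731 - 0.9290 = 0.0172

All forms give I(X;Y) = 0.0172 dits. ✓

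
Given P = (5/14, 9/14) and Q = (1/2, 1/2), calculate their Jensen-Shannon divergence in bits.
0.0151 bits

Jensen-Shannon divergence is:
JSD(P||Q) = 0.5 × D_KL(P||M) + 0.5 × D_KL(Q||M)
where M = 0.5 × (P + Q) is the mixture distribution.

M = 0.5 × (5/14, 9/14) + 0.5 × (1/2, 1/2) = (3/7, 4/7)

D_KL(P||M) = 0.0153 bits
D_KL(Q||M) = 0.0149 bits

JSD(P||Q) = 0.5 × 0.0153 + 0.5 × 0.0149 = 0.0151 bits

Unlike KL divergence, JSD is symmetric and bounded: 0 ≤ JSD ≤ log(2).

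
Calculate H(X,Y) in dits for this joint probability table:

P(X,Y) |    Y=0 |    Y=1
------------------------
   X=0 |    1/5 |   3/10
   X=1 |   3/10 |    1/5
0.5933 dits

Joint entropy is H(X,Y) = -Σ_{x,y} p(x,y) log p(x,y).

Summing over all non-zero entries:
H(X,Y) = -[1/5·log_10(1/5) + 3/10·log_10(3/10) + 3/10·log_10(3/10) + 1/5·log_10(1/5)]
H(X,Y) = 0.5933 dits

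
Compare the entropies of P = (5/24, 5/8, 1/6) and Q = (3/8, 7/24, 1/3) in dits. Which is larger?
Q

Computing entropies in dits:
H(P) = 0.3992
H(Q) = 0.4749

Distribution Q has higher entropy.

Intuition: The distribution closer to uniform (more spread out) has higher entropy.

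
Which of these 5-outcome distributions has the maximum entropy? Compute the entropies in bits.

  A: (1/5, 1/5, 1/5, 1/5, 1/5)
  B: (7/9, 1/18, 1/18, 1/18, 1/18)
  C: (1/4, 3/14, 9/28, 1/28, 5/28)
A

For a discrete distribution over n outcomes, entropy is maximized by the uniform distribution.

Computing entropies:
H(A) = 2.3219 bits
H(B) = 1.2086 bits
H(C) = 2.1181 bits

The uniform distribution (where all probabilities equal 1/5) achieves the maximum entropy of log_2(5) = 2.3219 bits.

Distribution A has the highest entropy.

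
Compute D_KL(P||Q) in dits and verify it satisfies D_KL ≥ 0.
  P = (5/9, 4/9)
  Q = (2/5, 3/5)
0.0213 dits

KL divergence satisfies the Gibbs inequality: D_KL(P||Q) ≥ 0 for all distributions P, Q.

D_KL(P||Q) = Σ p(x) log(p(x)/q(x))
Term by term:
  x=0: 5/9 × log_10[(5/9)/(2/5)] = 0.0793
  x=1: 4/9 × log_10[(4/9)/(3/5)] = -0.0579
D_KL(P||Q) = 0.0213 dits

D_KL(P||Q) = 0.0213 ≥ 0 ✓

This non-negativity is a fundamental property: relative entropy cannot be negative because it measures how different Q is from P.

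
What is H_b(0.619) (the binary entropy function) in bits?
0.9587 bits

The binary entropy function is:
H(p) = -p log(p) - (1-p) log(1-p)

H(0.619) = -0.619 × log_2(0.619) - 0.381 × log_2(0.381)
H(0.619) = 0.9587 bits

Note: Binary entropy is maximized at p=0.5 (H=1 bit) and minimized at p=0 or p=1 (H=0).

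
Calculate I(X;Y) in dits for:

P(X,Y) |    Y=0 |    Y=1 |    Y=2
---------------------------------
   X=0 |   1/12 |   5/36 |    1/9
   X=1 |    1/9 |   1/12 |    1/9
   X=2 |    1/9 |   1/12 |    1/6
0.0076 dits

Mutual information: I(X;Y) = H(X) + H(Y) - H(X,Y)

Marginals:
P(X) = (1/3, 11/36, 13/36), H(X) = 0.4761 dits
P(Y) = (11/36, 11/36, 7/18), H(Y) = 0.4742 dits

Joint entropy: H(X,Y) = 0.9427 dits

I(X;Y) = 0.4761 + 0.4742 - 0.9427 = 0.0076 dits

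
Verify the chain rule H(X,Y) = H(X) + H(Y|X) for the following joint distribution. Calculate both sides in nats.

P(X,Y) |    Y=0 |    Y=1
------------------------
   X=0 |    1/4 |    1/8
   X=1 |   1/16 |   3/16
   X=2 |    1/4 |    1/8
H(X,Y) = 1.7002, H(X) = 1.0822, H(Y|X) = 0.6180 (all in nats)

Chain rule: H(X,Y) = H(X) + H(Y|X)

Left side — joint entropy directly:
H(X,Y) = -Σ p(x,y) log p(x,y) = 1.7002 nats

Right side — compute H(Y|X) from the conditional distributions:
P(X) = (3/8, 1/4, 3/8), so H(X) = 1.0822 nats
H(Y|X) = Σ_x P(X=x) · H(Y|X=x):
  P(Y|X=0) = (2/3, 1/3), H(Y|X=0) = 0.6365, weight P(X=0) = 3/8
  P(Y|X=1) = (1/4, 3/4), H(Y|X=1) = 0.5623, weight P(X=1) = 1/4
  P(Y|X=2) = (2/3, 1/3), H(Y|X=2) = 0.6365, weight P(X=2) = 3/8
H(Y|X) = 0.6180 nats

H(X) + H(Y|X) = 1.0822 + 0.6180 = 1.7002 nats

Both sides equal 1.7002 nats. ✓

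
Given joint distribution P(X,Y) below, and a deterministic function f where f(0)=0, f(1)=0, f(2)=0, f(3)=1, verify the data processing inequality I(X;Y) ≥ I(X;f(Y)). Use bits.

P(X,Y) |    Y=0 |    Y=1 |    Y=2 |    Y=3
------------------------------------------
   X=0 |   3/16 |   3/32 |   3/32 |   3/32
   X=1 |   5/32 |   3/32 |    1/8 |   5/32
I(X;Y) = 0.0139, I(X;f(Y)) = 0.0086, inequality holds: 0.0139 ≥ 0.0086

Data Processing Inequality: For any Markov chain X → Y → Z, we have I(X;Y) ≥ I(X;Z).

Here Z = f(Y) is a deterministic function of Y, forming X → Y → Z.

Original I(X;Y) = 0.0139 bits

After applying f:
P(X,Z) where Z=f(Y):
- P(X,Z=0) = P(X,Y=0) + P(X,Y=1) + P(X,Y=2)
- P(X,Z=1) = P(X,Y=3)

I(X;Z) = I(X;f(Y)) = 0.0086 bits

Verification: 0.0139 ≥ 0.0086 ✓

Information cannot be created by processing; the function f can only lose information about X.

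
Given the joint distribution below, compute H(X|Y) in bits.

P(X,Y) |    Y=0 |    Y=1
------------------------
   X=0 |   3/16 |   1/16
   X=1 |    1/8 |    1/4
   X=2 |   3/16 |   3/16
1.4835 bits

Using the chain rule: H(X|Y) = H(X,Y) - H(Y)

First, compute H(X,Y) = 2.4835 bits

Marginal P(Y) = (1/2, 1/2)
H(Y) = 1.0000 bits

H(X|Y) = H(X,Y) - H(Y) = 2.4835 - 1.0000 = 1.4835 bits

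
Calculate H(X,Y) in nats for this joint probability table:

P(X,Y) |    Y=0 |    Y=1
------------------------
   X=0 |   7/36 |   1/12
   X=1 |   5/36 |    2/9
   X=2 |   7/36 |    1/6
1.7510 nats

Joint entropy is H(X,Y) = -Σ_{x,y} p(x,y) log p(x,y).

Summing over all non-zero entries:
H(X,Y) = -[7/36·log_e(7/36) + 1/12·log_e(1/12) + 5/36·log_e(5/36) + 2/9·log_e(2/9) + 7/36·log_e(7/36) + 1/6·log_e(1/6)]
H(X,Y) = 1.7510 nats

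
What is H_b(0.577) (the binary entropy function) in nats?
0.6812 nats

The binary entropy function is:
H(p) = -p log(p) - (1-p) log(1-p)

H(0.577) = -0.577 × log_e(0.577) - 0.423 × log_e(0.423)
H(0.577) = 0.6812 nats

Note: Binary entropy is maximized at p=0.5 (H=1 bit) and minimized at p=0 or p=1 (H=0).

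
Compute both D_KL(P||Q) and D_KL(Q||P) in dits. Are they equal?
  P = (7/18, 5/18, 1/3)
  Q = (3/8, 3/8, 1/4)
D_KL(P||Q) = 0.0116, D_KL(Q||P) = 0.0117

KL divergence is not symmetric: D_KL(P||Q) ≠ D_KL(Q||P) in general.

D_KL(P||Q) = 0.0116 dits
D_KL(Q||P) = 0.0117 dits

No, they are not equal!

This asymmetry is why KL divergence is not a true distance metric.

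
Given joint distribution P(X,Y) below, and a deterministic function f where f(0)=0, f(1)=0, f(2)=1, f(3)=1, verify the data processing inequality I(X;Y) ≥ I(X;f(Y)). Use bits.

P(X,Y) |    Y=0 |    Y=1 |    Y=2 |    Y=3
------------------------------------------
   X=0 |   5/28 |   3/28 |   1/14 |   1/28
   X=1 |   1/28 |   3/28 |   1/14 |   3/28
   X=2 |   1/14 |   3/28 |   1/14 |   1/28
I(X;Y) = 0.1073, I(X;f(Y)) = 0.0433, inequality holds: 0.1073 ≥ 0.0433

Data Processing Inequality: For any Markov chain X → Y → Z, we have I(X;Y) ≥ I(X;Z).

Here Z = f(Y) is a deterministic function of Y, forming X → Y → Z.

Original I(X;Y) = 0.1073 bits

After applying f:
P(X,Z) where Z=f(Y):
- P(X,Z=0) = P(X,Y=0) + P(X,Y=1)
- P(X,Z=1) = P(X,Y=2) + P(X,Y=3)

I(X;Z) = I(X;f(Y)) = 0.0433 bits

Verification: 0.1073 ≥ 0.0433 ✓

Information cannot be created by processing; the function f can only lose information about X.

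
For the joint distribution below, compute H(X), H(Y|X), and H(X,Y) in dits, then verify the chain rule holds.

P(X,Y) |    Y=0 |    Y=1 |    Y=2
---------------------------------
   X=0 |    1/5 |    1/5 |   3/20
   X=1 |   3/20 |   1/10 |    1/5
H(X,Y) = 0.7666, H(X) = 0.2989, H(Y|X) = 0.4677 (all in dits)

Chain rule: H(X,Y) = H(X) + H(Y|X)

Left side — joint entropy directly:
H(X,Y) = -Σ p(x,y) log p(x,y) = 0.7666 dits

Right side — compute H(Y|X) from the conditional distributions:
P(X) = (11/20, 9/20), so H(X) = 0.2989 dits
H(Y|X) = Σ_x P(X=x) · H(Y|X=x):
  P(Y|X=0) = (4/11, 4/11, 3/11), H(Y|X=0) = 0.4734, weight P(X=0) = 11/20
  P(Y|X=1) = (1/3, 2/9, 4/9), H(Y|X=1) = 0.4607, weight P(X=1) = 9/20
H(Y|X) = 0.4677 dits

H(X) + H(Y|X) = 0.2989 + 0.4677 = 0.7666 dits

Both sides equal 0.7666 dits. ✓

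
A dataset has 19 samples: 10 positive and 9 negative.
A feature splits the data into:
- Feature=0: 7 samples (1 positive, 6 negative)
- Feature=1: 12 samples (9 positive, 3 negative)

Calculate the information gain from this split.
0.2676 bits

Information Gain = H(Y) - H(Y|Feature)

Before split:
P(positive) = 10/19 = 0.5263
H(Y) = 0.9980 bits

After split:
Feature=0: H = 0.5917 bits (weight = 7/19)
Feature=1: H = 0.8113 bits (weight = 12/19)
H(Y|Feature) = (7/19)×0.5917 + (12/19)×0.8113 = 0.7304 bits

Information Gain = 0.9980 - 0.7304 = 0.2676 bits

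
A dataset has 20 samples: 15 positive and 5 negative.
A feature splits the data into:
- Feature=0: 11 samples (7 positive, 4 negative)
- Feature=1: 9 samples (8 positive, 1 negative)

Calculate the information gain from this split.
0.0647 bits

Information Gain = H(Y) - H(Y|Feature)

Before split:
P(positive) = 15/20 = 0.7500
H(Y) = 0.8113 bits

After split:
Feature=0: H = 0.9457 bits (weight = 11/20)
Feature=1: H = 0.5033 bits (weight = 9/20)
H(Y|Feature) = (11/20)×0.9457 + (9/20)×0.5033 = 0.7466 bits

Information Gain = 0.8113 - 0.7466 = 0.0647 bits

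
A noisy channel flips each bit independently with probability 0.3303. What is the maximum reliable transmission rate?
0.0848 bits

For a binary symmetric channel (BSC) with error probability p:
Capacity C = 1 - H(p) bits per symbol

where H(p) = -p log₂(p) - (1-p) log₂(1-p) is the binary entropy function.

H(0.3303) = 0.9152 bits
C = 1 - 0.9152 = 0.0848 bits per symbol

This means we can reliably transmit up to 0.0848 bits of information per channel use.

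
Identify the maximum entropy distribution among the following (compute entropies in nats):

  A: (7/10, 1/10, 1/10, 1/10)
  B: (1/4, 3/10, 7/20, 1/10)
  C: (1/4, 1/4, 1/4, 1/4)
C

For a discrete distribution over n outcomes, entropy is maximized by the uniform distribution.

Computing entropies:
H(A) = 0.9404 nats
H(B) = 1.3055 nats
H(C) = 1.3863 nats

The uniform distribution (where all probabilities equal 1/4) achieves the maximum entropy of log_e(4) = 1.3863 nats.

Distribution C has the highest entropy.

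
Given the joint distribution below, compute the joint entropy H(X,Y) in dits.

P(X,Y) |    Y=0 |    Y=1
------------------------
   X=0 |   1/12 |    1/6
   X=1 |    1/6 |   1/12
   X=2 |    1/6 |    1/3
0.7280 dits

Joint entropy is H(X,Y) = -Σ_{x,y} p(x,y) log p(x,y).

Summing over all non-zero entries:
H(X,Y) = -[1/12·log_10(1/12) + 1/6·log_10(1/6) + 1/6·log_10(1/6) + 1/12·log_10(1/12) + 1/6·log_10(1/6) + 1/3·log_10(1/3)]
H(X,Y) = 0.7280 dits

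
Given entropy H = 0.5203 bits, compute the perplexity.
1.4343

Perplexity is 2^H (or exp(H) for natural log).

H = 0.5203 bits
Perplexity = 2^0.5203 = 1.4343

Interpretation: The model's uncertainty is equivalent to choosing uniformly among 1.4 options.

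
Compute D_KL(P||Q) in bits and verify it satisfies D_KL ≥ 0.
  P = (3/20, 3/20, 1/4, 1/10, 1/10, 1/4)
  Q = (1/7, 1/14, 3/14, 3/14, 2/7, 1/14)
0.4171 bits

KL divergence satisfies the Gibbs inequality: D_KL(P||Q) ≥ 0 for all distributions P, Q.

D_KL(P||Q) = Σ p(x) log(p(x)/q(x))
Term by term:
  x=0: 3/20 × log_2[(3/20)/(1/7)] = 0.0106
  x=1: 3/20 × log_2[(3/20)/(1/14)] = 0.1606
  x=2: 1/4 × log_2[(1/4)/(3/14)] = 0.0556
  x=3: 1/10 × log_2[(1/10)/(3/14)] = -0.1100
  x=4: 1/10 × log_2[(1/10)/(2/7)] = -0.1515
  x=5: 1/4 × log_2[(1/4)/(1/14)] = 0.4518
D_KL(P||Q) = 0.4171 bits

D_KL(P||Q) = 0.4171 ≥ 0 ✓

This non-negativity is a fundamental property: relative entropy cannot be negative because it measures how different Q is from P.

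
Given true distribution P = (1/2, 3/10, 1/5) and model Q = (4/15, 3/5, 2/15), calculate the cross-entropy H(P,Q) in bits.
1.7559 bits

Cross-entropy: H(P,Q) = -Σ p(x) log q(x)

Alternatively: H(P,Q) = H(P) + D_KL(P||Q)
H(P) = 1.4855 bits
D_KL(P||Q) = 0.2704 bits

H(P,Q) = 1.4855 + 0.2704 = 1.7559 bits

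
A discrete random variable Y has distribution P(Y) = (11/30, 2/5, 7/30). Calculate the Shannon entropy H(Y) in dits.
0.4664 dits

Shannon entropy is H(X) = -Σ p(x) log p(x).

For P = (11/30, 2/5, 7/30):
H = -11/30 × log_10(11/30) -2/5 × log_10(2/5) -7/30 × log_10(7/30)
H = 0.4664 dits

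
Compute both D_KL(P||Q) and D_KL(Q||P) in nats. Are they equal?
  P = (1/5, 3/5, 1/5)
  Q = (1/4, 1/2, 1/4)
D_KL(P||Q) = 0.0201, D_KL(Q||P) = 0.0204

KL divergence is not symmetric: D_KL(P||Q) ≠ D_KL(Q||P) in general.

D_KL(P||Q) = 0.0201 nats
D_KL(Q||P) = 0.0204 nats

No, they are not equal!

This asymmetry is why KL divergence is not a true distance metric.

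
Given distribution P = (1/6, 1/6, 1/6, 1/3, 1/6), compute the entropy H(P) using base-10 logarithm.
0.6778 dits

Shannon entropy is H(X) = -Σ p(x) log p(x).

For P = (1/6, 1/6, 1/6, 1/3, 1/6):
H = -1/6 × log_10(1/6) -1/6 × log_10(1/6) -1/6 × log_10(1/6) -1/3 × log_10(1/3) -1/6 × log_10(1/6)
H = 0.6778 dits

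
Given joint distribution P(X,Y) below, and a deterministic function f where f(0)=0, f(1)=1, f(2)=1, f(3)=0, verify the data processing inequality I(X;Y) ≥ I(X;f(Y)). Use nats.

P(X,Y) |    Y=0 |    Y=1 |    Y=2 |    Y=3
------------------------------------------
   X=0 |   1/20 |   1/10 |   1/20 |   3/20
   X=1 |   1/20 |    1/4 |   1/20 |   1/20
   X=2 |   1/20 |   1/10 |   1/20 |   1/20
I(X;Y) = 0.0656, I(X;f(Y)) = 0.0408, inequality holds: 0.0656 ≥ 0.0408

Data Processing Inequality: For any Markov chain X → Y → Z, we have I(X;Y) ≥ I(X;Z).

Here Z = f(Y) is a deterministic function of Y, forming X → Y → Z.

Original I(X;Y) = 0.0656 nats

After applying f:
P(X,Z) where Z=f(Y):
- P(X,Z=0) = P(X,Y=0) + P(X,Y=3)
- P(X,Z=1) = P(X,Y=1) + P(X,Y=2)

I(X;Z) = I(X;f(Y)) = 0.0408 nats

Verification: 0.0656 ≥ 0.0408 ✓

Information cannot be created by processing; the function f can only lose information about X.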